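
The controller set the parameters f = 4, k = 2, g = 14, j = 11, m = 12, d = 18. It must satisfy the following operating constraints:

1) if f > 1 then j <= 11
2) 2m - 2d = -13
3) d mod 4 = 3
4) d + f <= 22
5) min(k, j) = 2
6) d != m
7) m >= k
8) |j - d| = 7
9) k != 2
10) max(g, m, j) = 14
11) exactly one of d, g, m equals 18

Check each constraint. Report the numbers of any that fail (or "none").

Violated: 2, 3, 9.

1) f = 4 > 1, so we need j ≤ 11; j = 11 ≤ 11  yes
2) 2m - 2d = 2(12) - 2(18) = -12, not -13  no
3) 18 mod 4 = 2, not 3  no
4) d + f = 18 + 4 = 22; 22 ≤ 22  yes
5) min(2, 11) = 2  yes
6) d = 18, m = 12; distinct  yes
7) m = 12, k = 2; 12 ≥ 2  yes
8) |11 - 18| = 7  yes
9) k = 2, but 2 is required to differ  no
10) max(14, 12, 11) = 14  yes
11) d=18, g=14, m=12; 1 of them equals 18  yes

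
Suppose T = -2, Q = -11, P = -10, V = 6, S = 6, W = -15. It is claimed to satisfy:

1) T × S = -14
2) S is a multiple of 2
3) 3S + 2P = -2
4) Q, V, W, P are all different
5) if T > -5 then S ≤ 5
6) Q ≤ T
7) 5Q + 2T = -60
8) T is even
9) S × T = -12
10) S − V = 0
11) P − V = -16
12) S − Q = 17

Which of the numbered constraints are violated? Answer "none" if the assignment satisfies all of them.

1) T × S = -2 × 6 = -12, not -14 — violated.
2) 6 / 2 = 3, so 2 divides 6 — OK.
3) 3S + 2P = 3(6) + 2(-10) = -2 — OK.
4) values -11, 6, -15, -10 are pairwise distinct — OK.
5) T = -2 > -5, so we need S ≤ 5; but S = 6 > 5 — violated.
6) Q = -11, T = -2; -11 ≤ -2 — OK.
7) 5Q + 2T = 5(-11) + 2(-2) = -59, not -60 — violated.
8) T = -2 is even — OK.
9) S × T = 6 × (-2) = -12 — OK.
10) S − V = 6 − 6 = 0 — OK.
11) P − V = -10 − 6 = -16 — OK.
12) S − Q = 6 − (-11) = 17 — OK.

Violated: 1, 5, 7.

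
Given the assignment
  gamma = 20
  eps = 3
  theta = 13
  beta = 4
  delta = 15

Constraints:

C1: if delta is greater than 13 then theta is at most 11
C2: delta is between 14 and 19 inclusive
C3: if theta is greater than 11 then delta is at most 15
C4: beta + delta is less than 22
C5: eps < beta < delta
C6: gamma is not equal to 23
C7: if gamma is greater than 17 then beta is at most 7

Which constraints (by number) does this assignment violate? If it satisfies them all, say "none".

C1: delta = 15 > 13, so we need theta ≤ 11; but theta = 13 > 11  fails
C2: delta = 15 lies in [14, 19]  holds
C3: theta = 13 > 11, so we need delta ≤ 15; delta = 15 ≤ 15  holds
C4: beta + delta = 4 + 15 = 19; 19 < 22  holds
C5: values 3 < 4 < 15  holds
C6: gamma = 20, and 20 ≠ 23  holds
C7: gamma = 20 > 17, so we need beta ≤ 7; beta = 4 ≤ 7  holds

Constraint 1 is violated.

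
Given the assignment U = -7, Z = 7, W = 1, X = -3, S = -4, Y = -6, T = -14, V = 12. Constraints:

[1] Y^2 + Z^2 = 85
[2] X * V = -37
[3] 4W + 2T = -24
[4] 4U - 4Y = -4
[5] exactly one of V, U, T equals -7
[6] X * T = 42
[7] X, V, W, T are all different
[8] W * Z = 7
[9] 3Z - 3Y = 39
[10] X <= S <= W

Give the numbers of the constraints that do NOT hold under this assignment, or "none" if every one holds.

Constraints 2 and 10 do not hold.

[1] Y^2 + Z^2 = (-6)^2 + 7^2 = 36 + 49 = 85 — holds.
[2] X * V = -3 * 12 = -36, not -37 — fails.
[3] 4W + 2T = 4(1) + 2(-14) = -24 — holds.
[4] 4U - 4Y = 4(-7) - 4(-6) = -4 — holds.
[5] V=12, U=-7, T=-14; 1 of them equals -7 — holds.
[6] X * T = -3 * (-14) = 42 — holds.
[7] values -3, 12, 1, -14 are pairwise distinct — holds.
[8] W * Z = 1 * 7 = 7 — holds.
[9] 3Z - 3Y = 3(7) - 3(-6) = 39 — holds.
[10] values -3, -4, 1; X = -3 is not <= S = -4 — fails.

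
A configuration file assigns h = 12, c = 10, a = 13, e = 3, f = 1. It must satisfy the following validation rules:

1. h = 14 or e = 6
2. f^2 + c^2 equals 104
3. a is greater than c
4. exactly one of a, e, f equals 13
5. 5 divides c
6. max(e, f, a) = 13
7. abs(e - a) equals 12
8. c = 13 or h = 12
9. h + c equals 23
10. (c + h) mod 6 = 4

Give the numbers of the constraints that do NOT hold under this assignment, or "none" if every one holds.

1. h = 12 ≠ 14 and e = 3 ≠ 6; both disjuncts false — violated.
2. f^2 + c^2 = 1^2 + 10^2 = 1 + 100 = 101, not 104 — violated.
3. a = 13, c = 10; 13 > 10 — OK.
4. a=13, e=3, f=1; 1 of them equals 13 — OK.
5. 10 / 5 = 2, so 5 divides 10 — OK.
6. max(3, 1, 13) = 13 — OK.
7. abs(3 - 13) = 10, not 12 — violated.
8. c = 10 ≠ 13, but h = 12 = 12 (second disjunct) — OK.
9. h + c = 12 + 10 = 22, not 23 — violated.
10. c + h = 22; 22 mod 6 = 4 — OK.

No — constraints 1, 2, 7, 9 are not satisfied.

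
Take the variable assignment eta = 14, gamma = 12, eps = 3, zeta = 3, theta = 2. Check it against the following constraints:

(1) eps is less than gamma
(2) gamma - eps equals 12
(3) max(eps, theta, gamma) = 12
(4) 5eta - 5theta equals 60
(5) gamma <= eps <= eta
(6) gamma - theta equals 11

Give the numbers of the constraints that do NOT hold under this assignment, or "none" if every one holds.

Constraints 2, 5, and 6 are violated.

(1) eps = 3, gamma = 12; 3 < 12  holds
(2) gamma - eps = 12 - 3 = 9, not 12  fails
(3) max(3, 2, 12) = 12  holds
(4) 5eta - 5theta = 5(14) - 5(2) = 60  holds
(5) values 12, 3, 14; gamma = 12 is not <= eps = 3  fails
(6) gamma - theta = 12 - 2 = 10, not 11  fails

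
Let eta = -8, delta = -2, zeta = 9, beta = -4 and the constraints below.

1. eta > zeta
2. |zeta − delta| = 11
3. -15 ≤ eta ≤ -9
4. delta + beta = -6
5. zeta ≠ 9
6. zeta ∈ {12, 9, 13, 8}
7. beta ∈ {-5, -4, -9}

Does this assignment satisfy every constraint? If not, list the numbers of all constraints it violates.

Violated: 1, 3, and 5.

1. eta = -8, zeta = 9; -8 ≤ 9 (want >) — fails.
2. |9 − (-2)| = 11 — holds.
3. eta = -8 is outside [-15, -9] — fails.
4. delta + beta = -2 + (-4) = -6 — holds.
5. zeta = 9, but 9 is required to differ — fails.
6. zeta = 9 is in {12, 9, 13, 8} — holds.
7. beta = -4 is in {-5, -4, -9} — holds.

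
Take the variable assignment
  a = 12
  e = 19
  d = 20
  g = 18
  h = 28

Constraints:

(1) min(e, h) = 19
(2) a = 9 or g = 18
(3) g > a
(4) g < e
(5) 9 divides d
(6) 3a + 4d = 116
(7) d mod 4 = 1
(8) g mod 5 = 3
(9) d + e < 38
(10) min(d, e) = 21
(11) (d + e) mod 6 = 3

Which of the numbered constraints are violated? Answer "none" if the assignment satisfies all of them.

(1) min(19, 28) = 19 — OK.
(2) a = 12 ≠ 9, but g = 18 = 18 (second disjunct) — OK.
(3) g = 18, a = 12; 18 > 12 — OK.
(4) g = 18, e = 19; 18 < 19 — OK.
(5) 20 = 9*2 + 2, so 9 does not divide 20 — violated.
(6) 3a + 4d = 3(12) + 4(20) = 116 — OK.
(7) 20 mod 4 = 0, not 1 — violated.
(8) 18 mod 5 = 3 — OK.
(9) d + e = 20 + 19 = 39; 39 ≥ 38, bound 38 not met — violated.
(10) min(20, 19) = 19, not 21 — violated.
(11) d + e = 39; 39 mod 6 = 3 — OK.

Constraints 5, 7, 9, and 10 do not hold.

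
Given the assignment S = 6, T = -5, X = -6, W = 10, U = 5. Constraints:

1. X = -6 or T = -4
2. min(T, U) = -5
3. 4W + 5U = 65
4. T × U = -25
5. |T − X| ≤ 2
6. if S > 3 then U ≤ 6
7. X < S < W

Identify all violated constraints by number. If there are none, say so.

No violations.

1. X = -6 = -6 (first disjunct) — holds.
2. min(-5, 5) = -5 — holds.
3. 4W + 5U = 4(10) + 5(5) = 65 — holds.
4. T × U = -5 × 5 = -25 — holds.
5. |-5 − (-6)| = 1; 1 ≤ 2 — holds.
6. S = 6 > 3, so we need U ≤ 6; U = 5 ≤ 6 — holds.
7. values -6 < 6 < 10 — holds.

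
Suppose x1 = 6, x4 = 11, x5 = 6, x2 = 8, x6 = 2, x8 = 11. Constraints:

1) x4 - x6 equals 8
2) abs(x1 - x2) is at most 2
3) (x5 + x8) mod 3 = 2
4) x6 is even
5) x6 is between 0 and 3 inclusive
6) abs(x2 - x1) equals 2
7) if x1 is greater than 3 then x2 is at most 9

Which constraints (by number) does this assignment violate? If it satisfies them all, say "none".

Constraint 1 is violated.

1) x4 - x6 = 11 - 2 = 9, not 8  FAIL
2) abs(6 - 8) = 2; 2 ≤ 2  OK
3) x5 + x8 = 17; 17 mod 3 = 2  OK
4) x6 = 2 is even  OK
5) x6 = 2 lies in [0, 3]  OK
6) abs(8 - 6) = 2  OK
7) x1 = 6 > 3, so we need x2 ≤ 9; x2 = 8 ≤ 9  OK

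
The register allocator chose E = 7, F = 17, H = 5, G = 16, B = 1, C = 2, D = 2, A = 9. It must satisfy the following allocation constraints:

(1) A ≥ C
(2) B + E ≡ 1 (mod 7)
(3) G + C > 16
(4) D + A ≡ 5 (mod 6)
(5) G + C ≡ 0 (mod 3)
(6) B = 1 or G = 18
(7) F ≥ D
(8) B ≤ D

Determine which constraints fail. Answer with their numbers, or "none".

All constraints are satisfied.

(1) A = 9, C = 2; 9 ≥ 2  true
(2) B + E = 8; 8 mod 7 = 1  true
(3) G + C = 16 + 2 = 18; 18 > 16  true
(4) D + A = 11; 11 mod 6 = 5  true
(5) G + C = 18; 18 mod 3 = 0  true
(6) B = 1 = 1 (first disjunct)  true
(7) F = 17, D = 2; 17 ≥ 2  true
(8) B = 1, D = 2; 1 ≤ 2  true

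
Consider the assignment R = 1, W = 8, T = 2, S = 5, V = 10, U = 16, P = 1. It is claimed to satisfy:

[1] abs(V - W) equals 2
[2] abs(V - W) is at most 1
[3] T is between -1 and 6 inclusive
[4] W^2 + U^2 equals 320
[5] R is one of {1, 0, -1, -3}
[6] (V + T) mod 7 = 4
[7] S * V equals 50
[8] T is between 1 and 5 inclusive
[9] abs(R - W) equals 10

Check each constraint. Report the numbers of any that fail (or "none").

[1] abs(10 - 8) = 2  ✔
[2] abs(10 - 8) = 2; 2 > 1, exceeds bound 1  ✘
[3] T = 2 lies in [-1, 6]  ✔
[4] W^2 + U^2 = 8^2 + 16^2 = 64 + 256 = 320  ✔
[5] R = 1 is in {1, 0, -1, -3}  ✔
[6] V + T = 12; 12 mod 7 = 5, not 4  ✘
[7] S * V = 5 * 10 = 50  ✔
[8] T = 2 lies in [1, 5]  ✔
[9] abs(1 - 8) = 7, not 10  ✘

The assignment fails constraints 2, 6, and 9.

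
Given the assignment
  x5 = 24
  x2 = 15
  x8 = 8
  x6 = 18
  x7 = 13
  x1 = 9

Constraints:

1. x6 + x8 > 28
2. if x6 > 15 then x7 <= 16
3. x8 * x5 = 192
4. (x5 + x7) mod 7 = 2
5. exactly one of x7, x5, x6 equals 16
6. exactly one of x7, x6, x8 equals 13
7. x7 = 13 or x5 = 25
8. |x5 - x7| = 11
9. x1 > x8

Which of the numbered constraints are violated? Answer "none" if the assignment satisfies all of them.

1. x6 + x8 = 18 + 8 = 26; 26 ≤ 28, bound 28 not met  ✗
2. x6 = 18 > 15, so we need x7 ≤ 16; x7 = 13 ≤ 16  ✓
3. x8 * x5 = 8 * 24 = 192  ✓
4. x5 + x7 = 37; 37 mod 7 = 2  ✓
5. x7=13, x5=24, x6=18; 0 of them equal 16, not exactly one  ✗
6. x7=13, x6=18, x8=8; 1 of them equals 13  ✓
7. x7 = 13 = 13 (first disjunct)  ✓
8. |24 - 13| = 11  ✓
9. x1 = 9, x8 = 8; 9 > 8  ✓

Violated: 1 and 5.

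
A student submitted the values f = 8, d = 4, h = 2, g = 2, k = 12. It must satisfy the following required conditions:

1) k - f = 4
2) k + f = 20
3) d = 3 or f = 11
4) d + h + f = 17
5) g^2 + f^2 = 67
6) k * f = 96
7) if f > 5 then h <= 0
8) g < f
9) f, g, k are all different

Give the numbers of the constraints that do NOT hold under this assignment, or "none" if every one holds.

The assignment fails constraints 3, 4, 5, and 7.

1) k - f = 12 - 8 = 4 — holds.
2) k + f = 12 + 8 = 20 — holds.
3) d = 4 ≠ 3 and f = 8 ≠ 11; both disjuncts false — does not hold.
4) d + h + f = 4 + 2 + 8 = 14, not 17 — does not hold.
5) g^2 + f^2 = 2^2 + 8^2 = 4 + 64 = 68, not 67 — does not hold.
6) k * f = 12 * 8 = 96 — holds.
7) f = 8 > 5, so we need h ≤ 0; but h = 2 > 0 — does not hold.
8) g = 2, f = 8; 2 < 8 — holds.
9) values 8, 2, 12 are pairwise distinct — holds.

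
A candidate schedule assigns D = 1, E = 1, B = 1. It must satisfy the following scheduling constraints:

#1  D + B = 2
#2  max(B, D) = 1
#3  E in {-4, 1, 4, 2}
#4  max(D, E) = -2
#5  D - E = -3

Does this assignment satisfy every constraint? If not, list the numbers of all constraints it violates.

#1 D + B = 1 + 1 = 2 — holds.
#2 max(1, 1) = 1 — holds.
#3 E = 1 is in {-4, 1, 4, 2} — holds.
#4 max(1, 1) = 1, not -2 — fails.
#5 D - E = 1 - 1 = 0, not -3 — fails.

Constraints 4 and 5 do not hold.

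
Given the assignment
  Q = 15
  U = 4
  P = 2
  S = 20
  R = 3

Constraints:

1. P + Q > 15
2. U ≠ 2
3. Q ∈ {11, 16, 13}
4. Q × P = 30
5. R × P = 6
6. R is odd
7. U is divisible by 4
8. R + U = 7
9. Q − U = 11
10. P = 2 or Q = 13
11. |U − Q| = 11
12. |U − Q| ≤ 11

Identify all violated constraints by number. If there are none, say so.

1. P + Q = 2 + 15 = 17; 17 > 15  yes
2. U = 4, and 4 ≠ 2  yes
3. Q = 15 is not in {11, 16, 13}  no
4. Q × P = 15 × 2 = 30  yes
5. R × P = 3 × 2 = 6  yes
6. R = 3 is odd  yes
7. 4 / 4 = 1, so 4 divides 4  yes
8. R + U = 3 + 4 = 7  yes
9. Q − U = 15 − 4 = 11  yes
10. P = 2 = 2 (first disjunct)  yes
11. |4 − 15| = 11  yes
12. |4 − 15| = 11; 11 ≤ 11  yes

Violated: 3.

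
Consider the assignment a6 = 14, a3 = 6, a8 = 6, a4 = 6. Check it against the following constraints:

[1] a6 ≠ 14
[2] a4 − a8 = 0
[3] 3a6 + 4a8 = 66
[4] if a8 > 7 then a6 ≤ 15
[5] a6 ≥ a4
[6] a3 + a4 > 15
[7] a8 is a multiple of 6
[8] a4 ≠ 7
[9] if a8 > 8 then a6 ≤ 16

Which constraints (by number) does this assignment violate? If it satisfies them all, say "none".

No — constraints 1 and 6 are not satisfied.

[1] a6 = 14, but 14 is required to differ — does not hold.
[2] a4 − a8 = 6 − 6 = 0 — holds.
[3] 3a6 + 4a8 = 3(14) + 4(6) = 66 — holds.
[4] a8 = 6, not > 7; antecedent false, conditional vacuously true — holds.
[5] a6 = 14, a4 = 6; 14 ≥ 6 — holds.
[6] a3 + a4 = 6 + 6 = 12; 12 ≤ 15, bound 15 not met — does not hold.
[7] 6 / 6 = 1, so 6 divides 6 — holds.
[8] a4 = 6, and 6 ≠ 7 — holds.
[9] a8 = 6, not > 8; antecedent false, conditional vacuously true — holds.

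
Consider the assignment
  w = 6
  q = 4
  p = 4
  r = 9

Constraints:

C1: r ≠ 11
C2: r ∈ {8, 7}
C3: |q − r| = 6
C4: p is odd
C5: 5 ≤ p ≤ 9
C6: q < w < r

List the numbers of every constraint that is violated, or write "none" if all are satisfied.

No — constraints 2, 3, 4, and 5 are not satisfied.

C1: r = 9, and 9 ≠ 11 — satisfied.
C2: r = 9 is not in {8, 7} — violated.
C3: |4 − 9| = 5, not 6 — violated.
C4: p = 4 is even — violated.
C5: p = 4 is outside [5, 9] — violated.
C6: values 4 < 6 < 9 — satisfied.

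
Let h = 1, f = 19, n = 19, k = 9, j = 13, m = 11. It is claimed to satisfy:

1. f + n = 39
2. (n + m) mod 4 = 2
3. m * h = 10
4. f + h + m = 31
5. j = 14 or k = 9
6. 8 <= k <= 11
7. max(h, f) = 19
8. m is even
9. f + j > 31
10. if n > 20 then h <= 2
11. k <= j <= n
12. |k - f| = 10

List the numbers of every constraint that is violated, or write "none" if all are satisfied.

1. f + n = 19 + 19 = 38, not 39 — violated.
2. n + m = 30; 30 mod 4 = 2 — OK.
3. m * h = 11 * 1 = 11, not 10 — violated.
4. f + h + m = 19 + 1 + 11 = 31 — OK.
5. j = 13 ≠ 14, but k = 9 = 9 (second disjunct) — OK.
6. k = 9 lies in [8, 11] — OK.
7. max(1, 19) = 19 — OK.
8. m = 11 is odd — violated.
9. f + j = 19 + 13 = 32; 32 > 31 — OK.
10. n = 19, not > 20; antecedent false, conditional vacuously true — OK.
11. values 9 <= 13 <= 19 — OK.
12. |9 - 19| = 10 — OK.

No — constraints 1, 3, 8 are not satisfied.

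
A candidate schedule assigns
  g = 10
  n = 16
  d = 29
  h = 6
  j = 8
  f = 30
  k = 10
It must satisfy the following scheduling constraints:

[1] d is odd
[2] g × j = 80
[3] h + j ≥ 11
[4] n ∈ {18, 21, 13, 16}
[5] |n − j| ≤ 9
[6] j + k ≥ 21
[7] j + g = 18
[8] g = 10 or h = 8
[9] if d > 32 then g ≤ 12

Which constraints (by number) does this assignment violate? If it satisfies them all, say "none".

Violated: 6.

[1] d = 29 is odd  OK
[2] g × j = 10 × 8 = 80  OK
[3] h + j = 6 + 8 = 14; 14 ≥ 11  OK
[4] n = 16 is in {18, 21, 13, 16}  OK
[5] |16 − 8| = 8; 8 ≤ 9  OK
[6] j + k = 8 + 10 = 18; 18 < 21, bound 21 not met  FAIL
[7] j + g = 8 + 10 = 18  OK
[8] g = 10 = 10 (first disjunct)  OK
[9] d = 29, not > 32; antecedent false, conditional vacuously true  OK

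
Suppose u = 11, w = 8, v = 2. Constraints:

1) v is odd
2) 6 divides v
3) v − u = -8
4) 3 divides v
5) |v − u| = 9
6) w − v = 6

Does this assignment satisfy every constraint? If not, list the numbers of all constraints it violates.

1) v = 2 is even  ✘
2) 2 = 6×0 + 2, so 6 does not divide 2  ✘
3) v − u = 2 − 11 = -9, not -8  ✘
4) 2 = 3×0 + 2, so 3 does not divide 2  ✘
5) |2 − 11| = 9  ✔
6) w − v = 8 − 2 = 6  ✔

No — constraints 1, 2, 3, and 4 are not satisfied.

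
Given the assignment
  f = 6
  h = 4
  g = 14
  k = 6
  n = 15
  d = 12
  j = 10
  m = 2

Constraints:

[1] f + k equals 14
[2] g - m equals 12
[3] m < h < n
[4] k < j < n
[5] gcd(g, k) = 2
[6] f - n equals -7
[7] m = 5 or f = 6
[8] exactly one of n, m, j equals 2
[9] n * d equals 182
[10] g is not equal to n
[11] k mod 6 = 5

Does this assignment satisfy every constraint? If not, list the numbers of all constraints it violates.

[1] f + k = 6 + 6 = 12, not 14  fails
[2] g - m = 14 - 2 = 12  holds
[3] values 2 < 4 < 15  holds
[4] values 6 < 10 < 15  holds
[5] gcd(14, 6) = 2  holds
[6] f - n = 6 - 15 = -9, not -7  fails
[7] m = 2 ≠ 5, but f = 6 = 6 (second disjunct)  holds
[8] n=15, m=2, j=10; 1 of them equals 2  holds
[9] n * d = 15 * 12 = 180, not 182  fails
[10] g = 14, n = 15; distinct  holds
[11] 6 mod 6 = 0, not 5  fails

Constraints 1, 6, 9, 11 do not hold.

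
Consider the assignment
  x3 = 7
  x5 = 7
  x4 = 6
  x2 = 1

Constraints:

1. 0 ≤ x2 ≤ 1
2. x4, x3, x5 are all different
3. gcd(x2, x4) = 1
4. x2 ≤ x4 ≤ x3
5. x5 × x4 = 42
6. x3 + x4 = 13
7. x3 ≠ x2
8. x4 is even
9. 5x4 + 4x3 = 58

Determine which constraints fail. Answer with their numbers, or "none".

1. x2 = 1 lies in [0, 1] — holds.
2. x3 = x5 = 7, not all different — fails.
3. gcd(1, 6) = 1 — holds.
4. values 1 ≤ 6 ≤ 7 — holds.
5. x5 × x4 = 7 × 6 = 42 — holds.
6. x3 + x4 = 7 + 6 = 13 — holds.
7. x3 = 7, x2 = 1; distinct — holds.
8. x4 = 6 is even — holds.
9. 5x4 + 4x3 = 5(6) + 4(7) = 58 — holds.

No — constraint 2 is not satisfied.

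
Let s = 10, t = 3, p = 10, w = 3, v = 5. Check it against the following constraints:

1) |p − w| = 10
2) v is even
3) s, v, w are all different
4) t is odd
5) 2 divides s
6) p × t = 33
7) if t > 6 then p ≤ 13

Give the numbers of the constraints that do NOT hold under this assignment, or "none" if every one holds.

1) |10 − 3| = 7, not 10  FAIL
2) v = 5 is odd  FAIL
3) values 10, 5, 3 are pairwise distinct  OK
4) t = 3 is odd  OK
5) 10 / 2 = 5, so 2 divides 10  OK
6) p × t = 10 × 3 = 30, not 33  FAIL
7) t = 3, not > 6; antecedent false, conditional vacuously true  OK

No — constraints 1, 2, 6 are not satisfied.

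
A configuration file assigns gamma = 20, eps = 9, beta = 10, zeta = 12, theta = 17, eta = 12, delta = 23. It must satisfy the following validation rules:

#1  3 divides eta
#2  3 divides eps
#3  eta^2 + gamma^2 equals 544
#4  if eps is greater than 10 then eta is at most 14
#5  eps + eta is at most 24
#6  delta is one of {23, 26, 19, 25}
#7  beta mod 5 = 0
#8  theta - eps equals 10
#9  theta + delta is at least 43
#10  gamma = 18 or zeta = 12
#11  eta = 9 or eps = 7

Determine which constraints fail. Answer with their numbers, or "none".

Constraints 8, 9, 11 are violated.

#1 12 / 3 = 4, so 3 divides 12 — OK.
#2 9 / 3 = 3, so 3 divides 9 — OK.
#3 eta^2 + gamma^2 = 12^2 + 20^2 = 144 + 400 = 544 — OK.
#4 eps = 9, not > 10; antecedent false, conditional vacuously true — OK.
#5 eps + eta = 9 + 12 = 21; 21 ≤ 24 — OK.
#6 delta = 23 is in {23, 26, 19, 25} — OK.
#7 10 mod 5 = 0 — OK.
#8 theta - eps = 17 - 9 = 8, not 10 — violated.
#9 theta + delta = 17 + 23 = 40; 40 < 43, bound 43 not met — violated.
#10 gamma = 20 ≠ 18, but zeta = 12 = 12 (second disjunct) — OK.
#11 eta = 12 ≠ 9 and eps = 9 ≠ 7; both disjuncts false — violated.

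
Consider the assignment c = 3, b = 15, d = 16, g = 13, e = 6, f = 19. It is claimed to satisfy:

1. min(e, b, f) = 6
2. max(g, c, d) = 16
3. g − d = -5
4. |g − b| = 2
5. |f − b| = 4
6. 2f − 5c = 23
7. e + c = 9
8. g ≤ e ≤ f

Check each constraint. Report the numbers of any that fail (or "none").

Constraints 3, 8 do not hold.

1. min(6, 15, 19) = 6  holds
2. max(13, 3, 16) = 16  holds
3. g − d = 13 − 16 = -3, not -5  fails
4. |13 − 15| = 2  holds
5. |19 − 15| = 4  holds
6. 2f − 5c = 2(19) − 5(3) = 23  holds
7. e + c = 6 + 3 = 9  holds
8. values 13, 6, 19; g = 13 is not ≤ e = 6  fails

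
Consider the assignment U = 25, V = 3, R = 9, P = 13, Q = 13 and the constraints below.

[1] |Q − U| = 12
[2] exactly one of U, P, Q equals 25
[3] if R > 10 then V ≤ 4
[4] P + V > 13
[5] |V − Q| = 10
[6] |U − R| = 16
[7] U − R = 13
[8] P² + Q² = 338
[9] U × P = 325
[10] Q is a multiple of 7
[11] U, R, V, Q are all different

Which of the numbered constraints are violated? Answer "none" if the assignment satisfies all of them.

[1] |13 − 25| = 12  ✔
[2] U=25, P=13, Q=13; 1 of them equals 25  ✔
[3] R = 9, not > 10; antecedent false, conditional vacuously true  ✔
[4] P + V = 13 + 3 = 16; 16 > 13  ✔
[5] |3 − 13| = 10  ✔
[6] |25 − 9| = 16  ✔
[7] U − R = 25 − 9 = 16, not 13  ✘
[8] P² + Q² = 13² + 13² = 169 + 169 = 338  ✔
[9] U × P = 25 × 13 = 325  ✔
[10] 13 = 7×1 + 6, so 7 does not divide 13  ✘
[11] values 25, 9, 3, 13 are pairwise distinct  ✔

No — constraints 7, 10 are not satisfied.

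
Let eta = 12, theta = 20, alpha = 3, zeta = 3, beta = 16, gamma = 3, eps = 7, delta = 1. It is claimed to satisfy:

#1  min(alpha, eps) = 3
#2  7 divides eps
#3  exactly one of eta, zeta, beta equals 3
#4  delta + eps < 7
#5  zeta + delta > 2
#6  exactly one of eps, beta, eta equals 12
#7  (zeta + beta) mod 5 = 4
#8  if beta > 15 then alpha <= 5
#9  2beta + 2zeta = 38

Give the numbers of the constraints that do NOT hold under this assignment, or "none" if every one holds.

The assignment fails constraint 4.

#1 min(3, 7) = 3  holds
#2 7 / 7 = 1, so 7 divides 7  holds
#3 eta=12, zeta=3, beta=16; 1 of them equals 3  holds
#4 delta + eps = 1 + 7 = 8; 8 ≥ 7, bound 7 not met  fails
#5 zeta + delta = 3 + 1 = 4; 4 > 2  holds
#6 eps=7, beta=16, eta=12; 1 of them equals 12  holds
#7 zeta + beta = 19; 19 mod 5 = 4  holds
#8 beta = 16 > 15, so we need alpha ≤ 5; alpha = 3 ≤ 5  holds
#9 2beta + 2zeta = 2(16) + 2(3) = 38  holds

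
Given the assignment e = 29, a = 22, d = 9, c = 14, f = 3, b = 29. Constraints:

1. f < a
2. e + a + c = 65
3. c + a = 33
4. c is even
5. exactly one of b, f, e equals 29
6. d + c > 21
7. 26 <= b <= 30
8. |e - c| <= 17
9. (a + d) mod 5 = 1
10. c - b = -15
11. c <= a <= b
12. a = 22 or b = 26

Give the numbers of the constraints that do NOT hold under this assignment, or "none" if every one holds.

The assignment fails constraints 3 and 5.

1. f = 3, a = 22; 3 < 22 — holds.
2. e + a + c = 29 + 22 + 14 = 65 — holds.
3. c + a = 14 + 22 = 36, not 33 — fails.
4. c = 14 is even — holds.
5. b=29, f=3, e=29; 2 of them equal 29, not exactly one — fails.
6. d + c = 9 + 14 = 23; 23 > 21 — holds.
7. b = 29 lies in [26, 30] — holds.
8. |29 - 14| = 15; 15 ≤ 17 — holds.
9. a + d = 31; 31 mod 5 = 1 — holds.
10. c - b = 14 - 29 = -15 — holds.
11. values 14 <= 22 <= 29 — holds.
12. a = 22 = 22 (first disjunct) — holds.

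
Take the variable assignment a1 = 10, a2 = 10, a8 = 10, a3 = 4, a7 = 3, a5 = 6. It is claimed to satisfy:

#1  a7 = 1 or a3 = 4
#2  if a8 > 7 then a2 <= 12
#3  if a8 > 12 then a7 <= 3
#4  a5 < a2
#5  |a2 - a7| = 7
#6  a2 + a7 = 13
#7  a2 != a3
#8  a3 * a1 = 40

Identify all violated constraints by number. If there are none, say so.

The assignment satisfies every constraint.

#1 a7 = 3 ≠ 1, but a3 = 4 = 4 (second disjunct)  ✔
#2 a8 = 10 > 7, so we need a2 ≤ 12; a2 = 10 ≤ 12  ✔
#3 a8 = 10, not > 12; antecedent false, conditional vacuously true  ✔
#4 a5 = 6, a2 = 10; 6 < 10  ✔
#5 |10 - 3| = 7  ✔
#6 a2 + a7 = 10 + 3 = 13  ✔
#7 a2 = 10, a3 = 4; distinct  ✔
#8 a3 * a1 = 4 * 10 = 40  ✔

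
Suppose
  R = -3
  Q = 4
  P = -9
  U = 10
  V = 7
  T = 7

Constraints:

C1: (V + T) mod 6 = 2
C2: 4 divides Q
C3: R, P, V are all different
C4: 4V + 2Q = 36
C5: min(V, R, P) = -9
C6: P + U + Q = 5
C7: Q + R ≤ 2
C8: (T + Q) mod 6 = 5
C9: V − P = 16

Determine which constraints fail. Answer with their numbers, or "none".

None — every constraint holds.

C1: V + T = 14; 14 mod 6 = 2  yes
C2: 4 / 4 = 1, so 4 divides 4  yes
C3: values -3, -9, 7 are pairwise distinct  yes
C4: 4V + 2Q = 4(7) + 2(4) = 36  yes
C5: min(7, -3, -9) = -9  yes
C6: P + U + Q = -9 + 10 + 4 = 5  yes
C7: Q + R = 4 + (-3) = 1; 1 ≤ 2  yes
C8: T + Q = 11; 11 mod 6 = 5  yes
C9: V − P = 7 − (-9) = 16  yes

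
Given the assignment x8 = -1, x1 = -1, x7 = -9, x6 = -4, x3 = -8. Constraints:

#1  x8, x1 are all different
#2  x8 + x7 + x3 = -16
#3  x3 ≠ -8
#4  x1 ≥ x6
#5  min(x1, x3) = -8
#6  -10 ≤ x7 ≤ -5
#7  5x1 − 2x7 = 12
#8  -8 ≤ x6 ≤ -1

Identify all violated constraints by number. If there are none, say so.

#1 x8 = x1 = -1, not all different  FAIL
#2 x8 + x7 + x3 = -1 + (-9) + (-8) = -18, not -16  FAIL
#3 x3 = -8, but -8 is required to differ  FAIL
#4 x1 = -1, x6 = -4; -1 ≥ -4  OK
#5 min(-1, -8) = -8  OK
#6 x7 = -9 lies in [-10, -5]  OK
#7 5x1 − 2x7 = 5(-1) − 2(-9) = 13, not 12  FAIL
#8 x6 = -4 lies in [-8, -1]  OK

No — constraints 1, 2, 3, and 7 are not satisfied.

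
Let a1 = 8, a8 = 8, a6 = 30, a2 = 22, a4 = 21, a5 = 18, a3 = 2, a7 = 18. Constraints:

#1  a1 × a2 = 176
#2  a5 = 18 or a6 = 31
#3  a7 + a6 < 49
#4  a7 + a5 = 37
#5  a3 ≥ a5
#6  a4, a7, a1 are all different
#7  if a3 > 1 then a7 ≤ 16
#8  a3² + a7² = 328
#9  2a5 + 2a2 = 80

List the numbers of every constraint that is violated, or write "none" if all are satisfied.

Violated: 4, 5, and 7.

#1 a1 × a2 = 8 × 22 = 176 — holds.
#2 a5 = 18 = 18 (first disjunct) — holds.
#3 a7 + a6 = 18 + 30 = 48; 48 < 49 — holds.
#4 a7 + a5 = 18 + 18 = 36, not 37 — does not hold.
#5 a3 = 2, a5 = 18; 2 < 18 (want ≥) — does not hold.
#6 values 21, 18, 8 are pairwise distinct — holds.
#7 a3 = 2 > 1, so we need a7 ≤ 16; but a7 = 18 > 16 — does not hold.
#8 a3² + a7² = 2² + 18² = 4 + 324 = 328 — holds.
#9 2a5 + 2a2 = 2(18) + 2(22) = 80 — holds.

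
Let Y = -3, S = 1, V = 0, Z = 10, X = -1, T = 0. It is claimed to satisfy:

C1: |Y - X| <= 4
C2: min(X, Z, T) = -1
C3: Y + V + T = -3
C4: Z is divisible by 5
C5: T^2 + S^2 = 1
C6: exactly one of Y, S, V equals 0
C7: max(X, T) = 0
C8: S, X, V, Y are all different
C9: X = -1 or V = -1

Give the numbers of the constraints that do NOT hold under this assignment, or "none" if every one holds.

The assignment satisfies every constraint.

C1: |-3 - (-1)| = 2; 2 ≤ 4  yes
C2: min(-1, 10, 0) = -1  yes
C3: Y + V + T = -3 + 0 + 0 = -3  yes
C4: 10 / 5 = 2, so 5 divides 10  yes
C5: T^2 + S^2 = 0^2 + 1^2 = 0 + 1 = 1  yes
C6: Y=-3, S=1, V=0; 1 of them equals 0  yes
C7: max(-1, 0) = 0  yes
C8: values 1, -1, 0, -3 are pairwise distinct  yes
C9: X = -1 = -1 (first disjunct)  yes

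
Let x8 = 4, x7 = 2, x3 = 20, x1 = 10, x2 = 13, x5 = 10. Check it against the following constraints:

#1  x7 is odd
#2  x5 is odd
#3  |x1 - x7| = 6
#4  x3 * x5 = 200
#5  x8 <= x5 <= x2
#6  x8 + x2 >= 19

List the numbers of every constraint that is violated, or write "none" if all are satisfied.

#1 x7 = 2 is even  ✘
#2 x5 = 10 is even  ✘
#3 |10 - 2| = 8, not 6  ✘
#4 x3 * x5 = 20 * 10 = 200  ✔
#5 values 4 <= 10 <= 13  ✔
#6 x8 + x2 = 4 + 13 = 17; 17 < 19, bound 19 not met  ✘

The assignment fails constraints 1, 2, 3, 6.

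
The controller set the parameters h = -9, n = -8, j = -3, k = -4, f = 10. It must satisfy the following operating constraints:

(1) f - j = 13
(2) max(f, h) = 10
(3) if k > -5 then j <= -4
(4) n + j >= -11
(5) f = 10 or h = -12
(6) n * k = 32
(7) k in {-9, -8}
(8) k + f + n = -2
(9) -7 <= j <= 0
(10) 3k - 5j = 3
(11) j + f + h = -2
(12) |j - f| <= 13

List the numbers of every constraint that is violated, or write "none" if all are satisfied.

Constraints 3 and 7 do not hold.

(1) f - j = 10 - (-3) = 13 — holds.
(2) max(10, -9) = 10 — holds.
(3) k = -4 > -5, so we need j ≤ -4; but j = -3 > -4 — fails.
(4) n + j = -8 + (-3) = -11; -11 ≥ -11 — holds.
(5) f = 10 = 10 (first disjunct) — holds.
(6) n * k = -8 * (-4) = 32 — holds.
(7) k = -4 is not in {-9, -8} — fails.
(8) k + f + n = -4 + 10 + (-8) = -2 — holds.
(9) j = -3 lies in [-7, 0] — holds.
(10) 3k - 5j = 3(-4) - 5(-3) = 3 — holds.
(11) j + f + h = -3 + 10 + (-9) = -2 — holds.
(12) |-3 - 10| = 13; 13 ≤ 13 — holds.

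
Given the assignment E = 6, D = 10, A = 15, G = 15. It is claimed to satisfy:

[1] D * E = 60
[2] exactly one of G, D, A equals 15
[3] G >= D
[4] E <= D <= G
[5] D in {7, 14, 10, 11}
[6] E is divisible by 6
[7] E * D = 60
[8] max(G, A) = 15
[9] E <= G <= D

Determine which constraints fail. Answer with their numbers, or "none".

No — constraints 2, 9 are not satisfied.

[1] D * E = 10 * 6 = 60 — holds.
[2] G=15, D=10, A=15; 2 of them equal 15, not exactly one — does not hold.
[3] G = 15, D = 10; 15 ≥ 10 — holds.
[4] values 6 <= 10 <= 15 — holds.
[5] D = 10 is in {7, 14, 10, 11} — holds.
[6] 6 / 6 = 1, so 6 divides 6 — holds.
[7] E * D = 6 * 10 = 60 — holds.
[8] max(15, 15) = 15 — holds.
[9] values 6, 15, 10; G = 15 is not <= D = 10 — does not hold.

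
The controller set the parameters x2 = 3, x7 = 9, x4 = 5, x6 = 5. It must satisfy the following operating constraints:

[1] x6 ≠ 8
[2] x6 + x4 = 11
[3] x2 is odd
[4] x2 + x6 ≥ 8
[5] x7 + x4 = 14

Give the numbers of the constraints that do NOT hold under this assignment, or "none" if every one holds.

The assignment fails constraint 2.

[1] x6 = 5, and 5 ≠ 8 — holds.
[2] x6 + x4 = 5 + 5 = 10, not 11 — does not hold.
[3] x2 = 3 is odd — holds.
[4] x2 + x6 = 3 + 5 = 8; 8 ≥ 8 — holds.
[5] x7 + x4 = 9 + 5 = 14 — holds.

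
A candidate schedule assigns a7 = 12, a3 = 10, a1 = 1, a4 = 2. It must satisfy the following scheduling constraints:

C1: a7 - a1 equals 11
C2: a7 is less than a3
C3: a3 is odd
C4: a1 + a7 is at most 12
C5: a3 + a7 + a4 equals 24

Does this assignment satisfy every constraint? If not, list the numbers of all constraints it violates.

C1: a7 - a1 = 12 - 1 = 11 — holds.
C2: a7 = 12, a3 = 10; 12 ≥ 10 (want <) — does not hold.
C3: a3 = 10 is even — does not hold.
C4: a1 + a7 = 1 + 12 = 13; 13 > 12, bound 12 not met — does not hold.
C5: a3 + a7 + a4 = 10 + 12 + 2 = 24 — holds.

Constraints 2, 3, and 4 do not hold.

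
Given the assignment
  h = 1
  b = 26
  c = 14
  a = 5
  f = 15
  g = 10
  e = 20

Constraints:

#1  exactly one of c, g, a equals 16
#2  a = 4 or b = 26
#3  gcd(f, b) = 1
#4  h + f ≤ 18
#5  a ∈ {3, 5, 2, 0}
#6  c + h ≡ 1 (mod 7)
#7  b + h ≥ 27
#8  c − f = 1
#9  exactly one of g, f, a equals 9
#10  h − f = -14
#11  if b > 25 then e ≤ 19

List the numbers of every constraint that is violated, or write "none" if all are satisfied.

Violated: 1, 8, 9, and 11.

#1 c=14, g=10, a=5; 0 of them equal 16, not exactly one — does not hold.
#2 a = 5 ≠ 4, but b = 26 = 26 (second disjunct) — holds.
#3 gcd(15, 26) = 1 — holds.
#4 h + f = 1 + 15 = 16; 16 ≤ 18 — holds.
#5 a = 5 is in {3, 5, 2, 0} — holds.
#6 c + h = 15; 15 mod 7 = 1 — holds.
#7 b + h = 26 + 1 = 27; 27 ≥ 27 — holds.
#8 c − f = 14 − 15 = -1, not 1 — does not hold.
#9 g=10, f=15, a=5; 0 of them equal 9, not exactly one — does not hold.
#10 h − f = 1 − 15 = -14 — holds.
#11 b = 26 > 25, so we need e ≤ 19; but e = 20 > 19 — does not hold.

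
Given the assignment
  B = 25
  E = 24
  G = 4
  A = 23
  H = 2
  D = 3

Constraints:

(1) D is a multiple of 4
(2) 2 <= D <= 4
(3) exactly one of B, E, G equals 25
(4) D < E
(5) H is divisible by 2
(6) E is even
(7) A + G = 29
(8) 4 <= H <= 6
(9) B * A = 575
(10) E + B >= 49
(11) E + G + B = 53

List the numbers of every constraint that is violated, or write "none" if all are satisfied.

Constraints 1, 7, and 8 are violated.

(1) 3 = 4*0 + 3, so 4 does not divide 3 — fails.
(2) D = 3 lies in [2, 4] — holds.
(3) B=25, E=24, G=4; 1 of them equals 25 — holds.
(4) D = 3, E = 24; 3 < 24 — holds.
(5) 2 / 2 = 1, so 2 divides 2 — holds.
(6) E = 24 is even — holds.
(7) A + G = 23 + 4 = 27, not 29 — fails.
(8) H = 2 is outside [4, 6] — fails.
(9) B * A = 25 * 23 = 575 — holds.
(10) E + B = 24 + 25 = 49; 49 ≥ 49 — holds.
(11) E + G + B = 24 + 4 + 25 = 53 — holds.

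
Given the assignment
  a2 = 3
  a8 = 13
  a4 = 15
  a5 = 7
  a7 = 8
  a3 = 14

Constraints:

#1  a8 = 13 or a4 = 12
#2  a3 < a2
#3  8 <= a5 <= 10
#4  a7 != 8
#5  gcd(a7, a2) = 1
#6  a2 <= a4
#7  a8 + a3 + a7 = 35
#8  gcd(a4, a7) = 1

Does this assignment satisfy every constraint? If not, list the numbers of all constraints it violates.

The assignment fails constraints 2, 3, and 4.

#1 a8 = 13 = 13 (first disjunct) — holds.
#2 a3 = 14, a2 = 3; 14 ≥ 3 (want <) — fails.
#3 a5 = 7 is outside [8, 10] — fails.
#4 a7 = 8, but 8 is required to differ — fails.
#5 gcd(8, 3) = 1 — holds.
#6 a2 = 3, a4 = 15; 3 ≤ 15 — holds.
#7 a8 + a3 + a7 = 13 + 14 + 8 = 35 — holds.
#8 gcd(15, 8) = 1 — holds.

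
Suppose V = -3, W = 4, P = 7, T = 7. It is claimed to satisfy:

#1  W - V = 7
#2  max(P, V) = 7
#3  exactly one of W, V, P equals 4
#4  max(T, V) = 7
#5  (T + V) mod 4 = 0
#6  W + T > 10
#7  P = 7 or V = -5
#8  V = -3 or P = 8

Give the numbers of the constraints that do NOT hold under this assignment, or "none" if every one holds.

No violations.

#1 W - V = 4 - (-3) = 7  yes
#2 max(7, -3) = 7  yes
#3 W=4, V=-3, P=7; 1 of them equals 4  yes
#4 max(7, -3) = 7  yes
#5 T + V = 4; 4 mod 4 = 0  yes
#6 W + T = 4 + 7 = 11; 11 > 10  yes
#7 P = 7 = 7 (first disjunct)  yes
#8 V = -3 = -3 (first disjunct)  yes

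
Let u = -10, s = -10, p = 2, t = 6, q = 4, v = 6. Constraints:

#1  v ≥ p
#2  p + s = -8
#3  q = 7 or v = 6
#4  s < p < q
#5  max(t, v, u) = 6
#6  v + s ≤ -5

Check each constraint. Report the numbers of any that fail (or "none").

No — constraint 6 is not satisfied.

#1 v = 6, p = 2; 6 ≥ 2  ✔
#2 p + s = 2 + (-10) = -8  ✔
#3 q = 4 ≠ 7, but v = 6 = 6 (second disjunct)  ✔
#4 values -10 < 2 < 4  ✔
#5 max(6, 6, -10) = 6  ✔
#6 v + s = 6 + (-10) = -4; -4 > -5, bound -5 not met  ✘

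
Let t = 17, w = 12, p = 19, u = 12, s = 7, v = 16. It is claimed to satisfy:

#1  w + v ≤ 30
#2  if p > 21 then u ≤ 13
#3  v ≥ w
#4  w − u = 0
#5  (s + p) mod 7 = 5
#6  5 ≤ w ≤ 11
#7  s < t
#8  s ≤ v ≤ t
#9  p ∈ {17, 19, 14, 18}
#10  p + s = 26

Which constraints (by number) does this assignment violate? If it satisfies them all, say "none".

#1 w + v = 12 + 16 = 28; 28 ≤ 30  true
#2 p = 19, not > 21; antecedent false, conditional vacuously true  true
#3 v = 16, w = 12; 16 ≥ 12  true
#4 w − u = 12 − 12 = 0  true
#5 s + p = 26; 26 mod 7 = 5  true
#6 w = 12 is outside [5, 11]  false
#7 s = 7, t = 17; 7 < 17  true
#8 values 7 ≤ 16 ≤ 17  true
#9 p = 19 is in {17, 19, 14, 18}  true
#10 p + s = 19 + 7 = 26  true

Constraint 6 does not hold.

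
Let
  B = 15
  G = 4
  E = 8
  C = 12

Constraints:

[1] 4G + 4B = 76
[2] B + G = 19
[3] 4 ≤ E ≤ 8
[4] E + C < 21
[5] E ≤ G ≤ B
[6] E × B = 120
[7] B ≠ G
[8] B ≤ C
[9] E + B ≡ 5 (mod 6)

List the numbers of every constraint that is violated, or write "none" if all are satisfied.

No — constraints 5, 8 are not satisfied.

[1] 4G + 4B = 4(4) + 4(15) = 76 — holds.
[2] B + G = 15 + 4 = 19 — holds.
[3] E = 8 lies in [4, 8] — holds.
[4] E + C = 8 + 12 = 20; 20 < 21 — holds.
[5] values 8, 4, 15; E = 8 is not ≤ G = 4 — does not hold.
[6] E × B = 8 × 15 = 120 — holds.
[7] B = 15, G = 4; distinct — holds.
[8] B = 15, C = 12; 15 > 12 (want ≤) — does not hold.
[9] E + B = 23; 23 mod 6 = 5 — holds.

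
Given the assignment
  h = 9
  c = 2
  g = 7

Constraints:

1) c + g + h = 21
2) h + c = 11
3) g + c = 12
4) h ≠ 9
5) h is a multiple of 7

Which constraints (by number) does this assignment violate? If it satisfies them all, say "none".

1) c + g + h = 2 + 7 + 9 = 18, not 21  no
2) h + c = 9 + 2 = 11  yes
3) g + c = 7 + 2 = 9, not 12  no
4) h = 9, but 9 is required to differ  no
5) 9 = 7×1 + 2, so 7 does not divide 9  no

No — constraints 1, 3, 4, 5 are not satisfied.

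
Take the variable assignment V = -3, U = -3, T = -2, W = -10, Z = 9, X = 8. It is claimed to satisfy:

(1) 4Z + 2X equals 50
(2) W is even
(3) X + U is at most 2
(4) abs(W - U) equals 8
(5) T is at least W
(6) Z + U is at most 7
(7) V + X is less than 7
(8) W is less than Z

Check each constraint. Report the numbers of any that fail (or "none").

Violated: 1, 3, 4.

(1) 4Z + 2X = 4(9) + 2(8) = 52, not 50  no
(2) W = -10 is even  yes
(3) X + U = 8 + (-3) = 5; 5 > 2, bound 2 not met  no
(4) abs(-10 - (-3)) = 7, not 8  no
(5) T = -2, W = -10; -2 ≥ -10  yes
(6) Z + U = 9 + (-3) = 6; 6 ≤ 7  yes
(7) V + X = -3 + 8 = 5; 5 < 7  yes
(8) W = -10, Z = 9; -10 < 9  yes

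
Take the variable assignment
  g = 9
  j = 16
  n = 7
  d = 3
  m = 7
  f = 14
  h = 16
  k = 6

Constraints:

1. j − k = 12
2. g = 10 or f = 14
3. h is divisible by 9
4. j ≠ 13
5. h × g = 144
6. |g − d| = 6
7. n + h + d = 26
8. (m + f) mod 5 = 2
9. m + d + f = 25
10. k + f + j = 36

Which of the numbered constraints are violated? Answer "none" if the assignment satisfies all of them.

Constraints 1, 3, 8, 9 do not hold.

1. j − k = 16 − 6 = 10, not 12 — violated.
2. g = 9 ≠ 10, but f = 14 = 14 (second disjunct) — satisfied.
3. 16 = 9×1 + 7, so 9 does not divide 16 — violated.
4. j = 16, and 16 ≠ 13 — satisfied.
5. h × g = 16 × 9 = 144 — satisfied.
6. |9 − 3| = 6 — satisfied.
7. n + h + d = 7 + 16 + 3 = 26 — satisfied.
8. m + f = 21; 21 mod 5 = 1, not 2 — violated.
9. m + d + f = 7 + 3 + 14 = 24, not 25 — violated.
10. k + f + j = 6 + 14 + 16 = 36 — satisfied.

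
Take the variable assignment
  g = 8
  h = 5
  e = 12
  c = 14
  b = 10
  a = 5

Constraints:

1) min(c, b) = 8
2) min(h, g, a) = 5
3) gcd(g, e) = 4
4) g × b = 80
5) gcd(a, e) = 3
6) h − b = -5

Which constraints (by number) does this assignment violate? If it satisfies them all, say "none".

1) min(14, 10) = 10, not 8 — does not hold.
2) min(5, 8, 5) = 5 — holds.
3) gcd(8, 12) = 4 — holds.
4) g × b = 8 × 10 = 80 — holds.
5) gcd(5, 12) = 1, not 3 — does not hold.
6) h − b = 5 − 10 = -5 — holds.

Violated: 1 and 5.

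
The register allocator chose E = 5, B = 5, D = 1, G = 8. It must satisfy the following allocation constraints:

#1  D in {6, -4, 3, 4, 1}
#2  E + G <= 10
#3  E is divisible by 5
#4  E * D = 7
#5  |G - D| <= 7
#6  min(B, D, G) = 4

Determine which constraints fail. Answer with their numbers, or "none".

No — constraints 2, 4, 6 are not satisfied.

#1 D = 1 is in {6, -4, 3, 4, 1} — OK.
#2 E + G = 5 + 8 = 13; 13 > 10, bound 10 not met — violated.
#3 5 / 5 = 1, so 5 divides 5 — OK.
#4 E * D = 5 * 1 = 5, not 7 — violated.
#5 |8 - 1| = 7; 7 ≤ 7 — OK.
#6 min(5, 1, 8) = 1, not 4 — violated.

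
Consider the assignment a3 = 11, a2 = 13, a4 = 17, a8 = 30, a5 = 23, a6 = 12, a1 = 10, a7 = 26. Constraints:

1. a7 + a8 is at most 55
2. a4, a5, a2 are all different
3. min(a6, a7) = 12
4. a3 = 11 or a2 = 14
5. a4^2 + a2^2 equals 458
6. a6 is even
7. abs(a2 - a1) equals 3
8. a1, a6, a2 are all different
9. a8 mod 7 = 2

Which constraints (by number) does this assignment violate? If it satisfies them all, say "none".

The assignment fails constraint 1.

1. a7 + a8 = 26 + 30 = 56; 56 > 55, bound 55 not met — violated.
2. values 17, 23, 13 are pairwise distinct — satisfied.
3. min(12, 26) = 12 — satisfied.
4. a3 = 11 = 11 (first disjunct) — satisfied.
5. a4^2 + a2^2 = 17^2 + 13^2 = 289 + 169 = 458 — satisfied.
6. a6 = 12 is even — satisfied.
7. abs(13 - 10) = 3 — satisfied.
8. values 10, 12, 13 are pairwise distinct — satisfied.
9. 30 mod 7 = 2 — satisfied.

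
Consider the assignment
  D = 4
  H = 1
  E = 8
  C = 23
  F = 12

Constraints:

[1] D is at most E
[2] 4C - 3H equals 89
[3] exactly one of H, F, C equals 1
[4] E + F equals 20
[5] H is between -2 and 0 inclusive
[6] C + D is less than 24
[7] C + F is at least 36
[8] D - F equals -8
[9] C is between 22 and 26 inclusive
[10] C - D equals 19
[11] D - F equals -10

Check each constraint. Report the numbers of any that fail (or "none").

Constraints 5, 6, 7, 11 are violated.

[1] D = 4, E = 8; 4 ≤ 8 — holds.
[2] 4C - 3H = 4(23) - 3(1) = 89 — holds.
[3] H=1, F=12, C=23; 1 of them equals 1 — holds.
[4] E + F = 8 + 12 = 20 — holds.
[5] H = 1 is outside [-2, 0] — fails.
[6] C + D = 23 + 4 = 27; 27 ≥ 24, bound 24 not met — fails.
[7] C + F = 23 + 12 = 35; 35 < 36, bound 36 not met — fails.
[8] D - F = 4 - 12 = -8 — holds.
[9] C = 23 lies in [22, 26] — holds.
[10] C - D = 23 - 4 = 19 — holds.
[11] D - F = 4 - 12 = -8, not -10 — fails.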